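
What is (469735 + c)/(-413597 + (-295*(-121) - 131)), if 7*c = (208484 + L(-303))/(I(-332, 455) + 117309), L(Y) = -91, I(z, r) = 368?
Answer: -128979749186/103800175129 ≈ -1.2426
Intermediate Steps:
c = 208393/823739 (c = ((208484 - 91)/(368 + 117309))/7 = (208393/117677)/7 = (208393*(1/117677))/7 = (⅐)*(208393/117677) = 208393/823739 ≈ 0.25298)
(469735 + c)/(-413597 + (-295*(-121) - 131)) = (469735 + 208393/823739)/(-413597 + (-295*(-121) - 131)) = 386939247558/(823739*(-413597 + (35695 - 131))) = 386939247558/(823739*(-413597 + 35564)) = (386939247558/823739)/(-378033) = (386939247558/823739)*(-1/378033) = -128979749186/103800175129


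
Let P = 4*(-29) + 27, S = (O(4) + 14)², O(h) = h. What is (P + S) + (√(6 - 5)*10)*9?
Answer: 325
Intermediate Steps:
S = 324 (S = (4 + 14)² = 18² = 324)
P = -89 (P = -116 + 27 = -89)
(P + S) + (√(6 - 5)*10)*9 = (-89 + 324) + (√(6 - 5)*10)*9 = 235 + (√1*10)*9 = 235 + (1*10)*9 = 235 + 10*9 = 235 + 90 = 325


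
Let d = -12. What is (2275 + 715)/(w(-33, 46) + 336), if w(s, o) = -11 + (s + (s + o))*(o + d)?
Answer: -598/71 ≈ -8.4225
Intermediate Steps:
w(s, o) = -11 + (-12 + o)*(o + 2*s) (w(s, o) = -11 + (s + (s + o))*(o - 12) = -11 + (s + (o + s))*(-12 + o) = -11 + (o + 2*s)*(-12 + o) = -11 + (-12 + o)*(o + 2*s))
(2275 + 715)/(w(-33, 46) + 336) = (2275 + 715)/((-11 + 46² - 24*(-33) - 12*46 + 2*46*(-33)) + 336) = 2990/((-11 + 2116 + 792 - 552 - 3036) + 336) = 2990/(-691 + 336) = 2990/(-355) = 2990*(-1/355) = -598/71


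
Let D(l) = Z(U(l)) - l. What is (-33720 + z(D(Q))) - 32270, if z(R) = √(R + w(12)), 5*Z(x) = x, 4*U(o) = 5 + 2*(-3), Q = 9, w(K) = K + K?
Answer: -65990 + √1495/10 ≈ -65986.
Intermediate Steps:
w(K) = 2*K
U(o) = -¼ (U(o) = (5 + 2*(-3))/4 = (5 - 6)/4 = (¼)*(-1) = -¼)
Z(x) = x/5
D(l) = -1/20 - l (D(l) = (⅕)*(-¼) - l = -1/20 - l)
z(R) = √(24 + R) (z(R) = √(R + 2*12) = √(R + 24) = √(24 + R))
(-33720 + z(D(Q))) - 32270 = (-33720 + √(24 + (-1/20 - 1*9))) - 32270 = (-33720 + √(24 + (-1/20 - 9))) - 32270 = (-33720 + √(24 - 181/20)) - 32270 = (-33720 + √(299/20)) - 32270 = (-33720 + √1495/10) - 32270 = -65990 + √1495/10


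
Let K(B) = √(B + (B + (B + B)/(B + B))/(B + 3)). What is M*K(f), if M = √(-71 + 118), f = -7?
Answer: I*√1034/2 ≈ 16.078*I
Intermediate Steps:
K(B) = √(B + (1 + B)/(3 + B)) (K(B) = √(B + (B + (2*B)/((2*B)))/(3 + B)) = √(B + (B + (2*B)*(1/(2*B)))/(3 + B)) = √(B + (B + 1)/(3 + B)) = √(B + (1 + B)/(3 + B)))
M = √47 ≈ 6.8557
M*K(f) = √47*√((1 - 7 - 7*(3 - 7))/(3 - 7)) = √47*√((1 - 7 - 7*(-4))/(-4)) = √47*√(-(1 - 7 + 28)/4) = √47*√(-¼*22) = √47*√(-11/2) = √47*(I*√22/2) = I*√1034/2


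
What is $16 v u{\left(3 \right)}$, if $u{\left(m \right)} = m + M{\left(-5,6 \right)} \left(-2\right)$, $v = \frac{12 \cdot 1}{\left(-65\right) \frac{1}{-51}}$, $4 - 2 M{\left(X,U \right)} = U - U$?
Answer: $- \frac{9792}{65} \approx -150.65$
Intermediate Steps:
$M{\left(X,U \right)} = 2$ ($M{\left(X,U \right)} = 2 - \frac{U - U}{2} = 2 - 0 = 2 + 0 = 2$)
$v = \frac{612}{65}$ ($v = \frac{12}{\left(-65\right) \left(- \frac{1}{51}\right)} = \frac{12}{\frac{65}{51}} = 12 \cdot \frac{51}{65} = \frac{612}{65} \approx 9.4154$)
$u{\left(m \right)} = -4 + m$ ($u{\left(m \right)} = m + 2 \left(-2\right) = m - 4 = -4 + m$)
$16 v u{\left(3 \right)} = 16 \cdot \frac{612}{65} \left(-4 + 3\right) = \frac{9792}{65} \left(-1\right) = - \frac{9792}{65}$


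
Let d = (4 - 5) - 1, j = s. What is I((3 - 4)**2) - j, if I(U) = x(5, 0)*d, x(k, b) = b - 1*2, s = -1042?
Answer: 1046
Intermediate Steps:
j = -1042
x(k, b) = -2 + b (x(k, b) = b - 2 = -2 + b)
d = -2 (d = -1 - 1 = -2)
I(U) = 4 (I(U) = (-2 + 0)*(-2) = -2*(-2) = 4)
I((3 - 4)**2) - j = 4 - 1*(-1042) = 4 + 1042 = 1046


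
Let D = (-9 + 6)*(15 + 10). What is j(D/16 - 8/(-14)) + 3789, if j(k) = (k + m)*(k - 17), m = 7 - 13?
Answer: 50208761/12544 ≈ 4002.6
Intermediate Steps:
D = -75 (D = -3*25 = -75)
m = -6
j(k) = (-17 + k)*(-6 + k) (j(k) = (k - 6)*(k - 17) = (-6 + k)*(-17 + k) = (-17 + k)*(-6 + k))
j(D/16 - 8/(-14)) + 3789 = (102 + (-75/16 - 8/(-14))² - 23*(-75/16 - 8/(-14))) + 3789 = (102 + (-75*1/16 - 8*(-1/14))² - 23*(-75*1/16 - 8*(-1/14))) + 3789 = (102 + (-75/16 + 4/7)² - 23*(-75/16 + 4/7)) + 3789 = (102 + (-461/112)² - 23*(-461/112)) + 3789 = (102 + 212521/12544 + 10603/112) + 3789 = 2679545/12544 + 3789 = 50208761/12544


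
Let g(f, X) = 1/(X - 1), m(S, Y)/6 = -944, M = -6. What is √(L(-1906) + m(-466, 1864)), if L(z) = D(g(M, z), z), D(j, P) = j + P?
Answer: 3*I*√3058826093/1907 ≈ 87.006*I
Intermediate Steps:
m(S, Y) = -5664 (m(S, Y) = 6*(-944) = -5664)
g(f, X) = 1/(-1 + X)
D(j, P) = P + j
L(z) = z + 1/(-1 + z)
√(L(-1906) + m(-466, 1864)) = √((1 - 1906*(-1 - 1906))/(-1 - 1906) - 5664) = √((1 - 1906*(-1907))/(-1907) - 5664) = √(-(1 + 3634742)/1907 - 5664) = √(-1/1907*3634743 - 5664) = √(-3634743/1907 - 5664) = √(-14435991/1907) = 3*I*√3058826093/1907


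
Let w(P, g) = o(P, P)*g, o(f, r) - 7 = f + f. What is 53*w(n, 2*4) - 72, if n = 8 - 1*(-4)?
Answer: 13072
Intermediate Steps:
o(f, r) = 7 + 2*f (o(f, r) = 7 + (f + f) = 7 + 2*f)
n = 12 (n = 8 + 4 = 12)
w(P, g) = g*(7 + 2*P) (w(P, g) = (7 + 2*P)*g = g*(7 + 2*P))
53*w(n, 2*4) - 72 = 53*((2*4)*(7 + 2*12)) - 72 = 53*(8*(7 + 24)) - 72 = 53*(8*31) - 72 = 53*248 - 72 = 13144 - 72 = 13072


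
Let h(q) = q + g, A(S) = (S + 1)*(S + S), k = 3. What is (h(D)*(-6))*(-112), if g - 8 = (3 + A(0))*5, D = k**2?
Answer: 21504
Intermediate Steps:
A(S) = 2*S*(1 + S) (A(S) = (1 + S)*(2*S) = 2*S*(1 + S))
D = 9 (D = 3**2 = 9)
g = 23 (g = 8 + (3 + 2*0*(1 + 0))*5 = 8 + (3 + 2*0*1)*5 = 8 + (3 + 0)*5 = 8 + 3*5 = 8 + 15 = 23)
h(q) = 23 + q (h(q) = q + 23 = 23 + q)
(h(D)*(-6))*(-112) = ((23 + 9)*(-6))*(-112) = (32*(-6))*(-112) = -192*(-112) = 21504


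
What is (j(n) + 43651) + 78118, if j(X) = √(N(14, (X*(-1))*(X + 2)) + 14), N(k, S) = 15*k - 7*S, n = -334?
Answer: 121769 + 2*√194110 ≈ 1.2265e+5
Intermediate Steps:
N(k, S) = -7*S + 15*k
j(X) = √(224 + 7*X*(2 + X)) (j(X) = √((-7*X*(-1)*(X + 2) + 15*14) + 14) = √((-7*(-X)*(2 + X) + 210) + 14) = √((-(-7)*X*(2 + X) + 210) + 14) = √((7*X*(2 + X) + 210) + 14) = √((210 + 7*X*(2 + X)) + 14) = √(224 + 7*X*(2 + X)))
(j(n) + 43651) + 78118 = (√7*√(32 - 334*(2 - 334)) + 43651) + 78118 = (√7*√(32 - 334*(-332)) + 43651) + 78118 = (√7*√(32 + 110888) + 43651) + 78118 = (√7*√110920 + 43651) + 78118 = (√7*(2*√27730) + 43651) + 78118 = (2*√194110 + 43651) + 78118 = (43651 + 2*√194110) + 78118 = 121769 + 2*√194110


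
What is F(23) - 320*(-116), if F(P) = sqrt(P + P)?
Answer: 37120 + sqrt(46) ≈ 37127.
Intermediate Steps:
F(P) = sqrt(2)*sqrt(P) (F(P) = sqrt(2*P) = sqrt(2)*sqrt(P))
F(23) - 320*(-116) = sqrt(2)*sqrt(23) - 320*(-116) = sqrt(46) + 37120 = 37120 + sqrt(46)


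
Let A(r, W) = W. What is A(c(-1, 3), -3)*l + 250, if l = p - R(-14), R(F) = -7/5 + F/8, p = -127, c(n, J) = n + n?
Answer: 12431/20 ≈ 621.55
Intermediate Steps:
c(n, J) = 2*n
R(F) = -7/5 + F/8 (R(F) = -7*1/5 + F*(1/8) = -7/5 + F/8)
l = -2477/20 (l = -127 - (-7/5 + (1/8)*(-14)) = -127 - (-7/5 - 7/4) = -127 - 1*(-63/20) = -127 + 63/20 = -2477/20 ≈ -123.85)
A(c(-1, 3), -3)*l + 250 = -3*(-2477/20) + 250 = 7431/20 + 250 = 12431/20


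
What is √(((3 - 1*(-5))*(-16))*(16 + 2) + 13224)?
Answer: 2*√2730 ≈ 104.50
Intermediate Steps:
√(((3 - 1*(-5))*(-16))*(16 + 2) + 13224) = √(((3 + 5)*(-16))*18 + 13224) = √((8*(-16))*18 + 13224) = √(-128*18 + 13224) = √(-2304 + 13224) = √10920 = 2*√2730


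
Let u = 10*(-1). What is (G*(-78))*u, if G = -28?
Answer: -21840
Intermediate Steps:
u = -10
(G*(-78))*u = -28*(-78)*(-10) = 2184*(-10) = -21840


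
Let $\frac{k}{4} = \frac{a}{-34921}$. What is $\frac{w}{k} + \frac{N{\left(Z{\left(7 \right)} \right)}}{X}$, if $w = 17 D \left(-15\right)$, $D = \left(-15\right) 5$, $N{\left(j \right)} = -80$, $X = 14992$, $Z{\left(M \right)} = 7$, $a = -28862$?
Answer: $\frac{625788107885}{108174776} \approx 5785.0$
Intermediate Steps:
$D = -75$
$k = \frac{115448}{34921}$ ($k = 4 \left(- \frac{28862}{-34921}\right) = 4 \left(\left(-28862\right) \left(- \frac{1}{34921}\right)\right) = 4 \cdot \frac{28862}{34921} = \frac{115448}{34921} \approx 3.306$)
$w = 19125$ ($w = 17 \left(-75\right) \left(-15\right) = \left(-1275\right) \left(-15\right) = 19125$)
$\frac{w}{k} + \frac{N{\left(Z{\left(7 \right)} \right)}}{X} = \frac{19125}{\frac{115448}{34921}} - \frac{80}{14992} = 19125 \cdot \frac{34921}{115448} - \frac{5}{937} = \frac{667864125}{115448} - \frac{5}{937} = \frac{625788107885}{108174776}$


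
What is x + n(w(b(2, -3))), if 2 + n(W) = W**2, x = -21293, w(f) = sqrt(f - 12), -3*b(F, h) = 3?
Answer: -21308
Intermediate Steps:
b(F, h) = -1 (b(F, h) = -1/3*3 = -1)
w(f) = sqrt(-12 + f)
n(W) = -2 + W**2
x + n(w(b(2, -3))) = -21293 + (-2 + (sqrt(-12 - 1))**2) = -21293 + (-2 + (sqrt(-13))**2) = -21293 + (-2 + (I*sqrt(13))**2) = -21293 + (-2 - 13) = -21293 - 15 = -21308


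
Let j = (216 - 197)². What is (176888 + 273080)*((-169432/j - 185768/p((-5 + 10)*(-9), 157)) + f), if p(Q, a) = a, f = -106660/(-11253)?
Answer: -471541886926027328/637786281 ≈ -7.3934e+8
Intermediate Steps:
f = 106660/11253 (f = -106660*(-1/11253) = 106660/11253 ≈ 9.4784)
j = 361 (j = 19² = 361)
(176888 + 273080)*((-169432/j - 185768/p((-5 + 10)*(-9), 157)) + f) = (176888 + 273080)*((-169432/361 - 185768/157) + 106660/11253) = 449968*((-169432*1/361 - 185768*1/157) + 106660/11253) = 449968*((-169432/361 - 185768/157) + 106660/11253) = 449968*(-93663072/56677 + 106660/11253) = 449968*(-1047945380396/637786281) = -471541886926027328/637786281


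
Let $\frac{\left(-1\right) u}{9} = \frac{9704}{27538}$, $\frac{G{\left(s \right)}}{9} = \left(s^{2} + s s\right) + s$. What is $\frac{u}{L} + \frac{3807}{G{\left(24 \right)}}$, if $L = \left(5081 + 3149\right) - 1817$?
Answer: $\frac{253740129}{706404776} \approx 0.3592$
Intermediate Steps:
$G{\left(s \right)} = 9 s + 18 s^{2}$ ($G{\left(s \right)} = 9 \left(\left(s^{2} + s s\right) + s\right) = 9 \left(\left(s^{2} + s^{2}\right) + s\right) = 9 \left(2 s^{2} + s\right) = 9 \left(s + 2 s^{2}\right) = 9 s + 18 s^{2}$)
$u = - \frac{43668}{13769}$ ($u = - 9 \cdot \frac{9704}{27538} = - 9 \cdot 9704 \cdot \frac{1}{27538} = \left(-9\right) \frac{4852}{13769} = - \frac{43668}{13769} \approx -3.1715$)
$L = 6413$ ($L = 8230 - 1817 = 6413$)
$\frac{u}{L} + \frac{3807}{G{\left(24 \right)}} = - \frac{43668}{13769 \cdot 6413} + \frac{3807}{9 \cdot 24 \left(1 + 2 \cdot 24\right)} = \left(- \frac{43668}{13769}\right) \frac{1}{6413} + \frac{3807}{9 \cdot 24 \left(1 + 48\right)} = - \frac{43668}{88300597} + \frac{3807}{9 \cdot 24 \cdot 49} = - \frac{43668}{88300597} + \frac{3807}{10584} = - \frac{43668}{88300597} + 3807 \cdot \frac{1}{10584} = - \frac{43668}{88300597} + \frac{141}{392} = \frac{253740129}{706404776}$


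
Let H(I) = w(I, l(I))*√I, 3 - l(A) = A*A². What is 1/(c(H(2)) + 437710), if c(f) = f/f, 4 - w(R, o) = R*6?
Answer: 1/437711 ≈ 2.2846e-6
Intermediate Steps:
l(A) = 3 - A³ (l(A) = 3 - A*A² = 3 - A³)
w(R, o) = 4 - 6*R (w(R, o) = 4 - R*6 = 4 - 6*R)
H(I) = √I*(4 - 6*I) (H(I) = (4 - 6*I)*√I = √I*(4 - 6*I))
c(f) = 1
1/(c(H(2)) + 437710) = 1/(1 + 437710) = 1/437711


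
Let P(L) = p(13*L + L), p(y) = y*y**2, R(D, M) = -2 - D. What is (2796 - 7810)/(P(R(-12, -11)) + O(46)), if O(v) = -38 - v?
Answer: -2507/1371958 ≈ -0.0018273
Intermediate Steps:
p(y) = y**3
P(L) = 2744*L**3 (P(L) = (13*L + L)**3 = (14*L)**3 = 2744*L**3)
(2796 - 7810)/(P(R(-12, -11)) + O(46)) = (2796 - 7810)/(2744*(-2 - 1*(-12))**3 + (-38 - 1*46)) = -5014/(2744*(-2 + 12)**3 + (-38 - 46)) = -5014/(2744*10**3 - 84) = -5014/(2744*1000 - 84) = -5014/(2744000 - 84) = -5014/2743916 = -5014*1/2743916 = -2507/1371958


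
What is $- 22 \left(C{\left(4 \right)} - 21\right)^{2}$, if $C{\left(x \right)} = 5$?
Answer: $-5632$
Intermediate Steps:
$- 22 \left(C{\left(4 \right)} - 21\right)^{2} = - 22 \left(5 - 21\right)^{2} = - 22 \left(-16\right)^{2} = \left(-22\right) 256 = -5632$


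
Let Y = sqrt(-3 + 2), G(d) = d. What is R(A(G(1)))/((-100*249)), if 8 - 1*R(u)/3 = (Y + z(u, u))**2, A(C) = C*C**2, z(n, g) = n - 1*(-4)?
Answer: 4/2075 + I/830 ≈ 0.0019277 + 0.0012048*I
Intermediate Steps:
z(n, g) = 4 + n (z(n, g) = n + 4 = 4 + n)
Y = I (Y = sqrt(-1) = I ≈ 1.0*I)
A(C) = C**3
R(u) = 24 - 3*(4 + I + u)**2 (R(u) = 24 - 3*(I + (4 + u))**2 = 24 - 3*(4 + I + u)**2)
R(A(G(1)))/((-100*249)) = (24 - 3*(4 + I + 1**3)**2)/((-100*249)) = (24 - 3*(4 + I + 1)**2)/(-24900) = (24 - 3*(5 + I)**2)*(-1/24900) = -2/2075 + (5 + I)**2/8300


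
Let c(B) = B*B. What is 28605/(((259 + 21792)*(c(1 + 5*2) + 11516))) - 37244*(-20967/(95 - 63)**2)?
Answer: 16698624187213933/21897172224 ≈ 7.6259e+5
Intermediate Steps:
c(B) = B**2
28605/(((259 + 21792)*(c(1 + 5*2) + 11516))) - 37244*(-20967/(95 - 63)**2) = 28605/(((259 + 21792)*((1 + 5*2)**2 + 11516))) - 37244*(-20967/(95 - 63)**2) = 28605/((22051*((1 + 10)**2 + 11516))) - 37244/(32**2*(-1/20967)) = 28605/((22051*(11**2 + 11516))) - 37244/(1024*(-1/20967)) = 28605/((22051*(121 + 11516))) - 37244/(-1024/20967) = 28605/((22051*11637)) - 37244*(-20967/1024) = 28605/256607487 + 195223737/256 = 28605*(1/256607487) + 195223737/256 = 9535/85535829 + 195223737/256 = 16698624187213933/21897172224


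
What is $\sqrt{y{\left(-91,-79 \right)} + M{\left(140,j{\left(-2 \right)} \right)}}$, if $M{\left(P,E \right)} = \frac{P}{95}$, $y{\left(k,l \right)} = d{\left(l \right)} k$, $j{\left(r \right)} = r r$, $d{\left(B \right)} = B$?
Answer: $\frac{\sqrt{2595761}}{19} \approx 84.797$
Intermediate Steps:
$j{\left(r \right)} = r^{2}$
$y{\left(k,l \right)} = k l$ ($y{\left(k,l \right)} = l k = k l$)
$M{\left(P,E \right)} = \frac{P}{95}$ ($M{\left(P,E \right)} = P \frac{1}{95} = \frac{P}{95}$)
$\sqrt{y{\left(-91,-79 \right)} + M{\left(140,j{\left(-2 \right)} \right)}} = \sqrt{\left(-91\right) \left(-79\right) + \frac{1}{95} \cdot 140} = \sqrt{7189 + \frac{28}{19}} = \sqrt{\frac{136619}{19}} = \frac{\sqrt{2595761}}{19}$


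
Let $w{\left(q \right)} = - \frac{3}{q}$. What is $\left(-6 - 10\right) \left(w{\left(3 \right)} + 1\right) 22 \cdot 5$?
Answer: $0$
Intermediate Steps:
$\left(-6 - 10\right) \left(w{\left(3 \right)} + 1\right) 22 \cdot 5 = \left(-6 - 10\right) \left(- \frac{3}{3} + 1\right) 22 \cdot 5 = - 16 \left(\left(-3\right) \frac{1}{3} + 1\right) 22 \cdot 5 = - 16 \left(-1 + 1\right) 22 \cdot 5 = \left(-16\right) 0 \cdot 22 \cdot 5 = 0 \cdot 22 \cdot 5 = 0 \cdot 5 = 0$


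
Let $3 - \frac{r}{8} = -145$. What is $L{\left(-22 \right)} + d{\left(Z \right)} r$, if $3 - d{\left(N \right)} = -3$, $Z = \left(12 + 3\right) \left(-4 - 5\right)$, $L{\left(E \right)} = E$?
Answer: $7082$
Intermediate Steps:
$Z = -135$ ($Z = 15 \left(-9\right) = -135$)
$d{\left(N \right)} = 6$ ($d{\left(N \right)} = 3 - -3 = 3 + 3 = 6$)
$r = 1184$ ($r = 24 - -1160 = 24 + 1160 = 1184$)
$L{\left(-22 \right)} + d{\left(Z \right)} r = -22 + 6 \cdot 1184 = -22 + 7104 = 7082$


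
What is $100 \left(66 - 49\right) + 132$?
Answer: $1832$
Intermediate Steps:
$100 \left(66 - 49\right) + 132 = 100 \cdot 17 + 132 = 1700 + 132 = 1832$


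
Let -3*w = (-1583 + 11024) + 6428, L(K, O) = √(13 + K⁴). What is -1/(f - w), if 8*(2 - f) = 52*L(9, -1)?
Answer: -95250/499031723 - 117*√6574/499031723 ≈ -0.00020988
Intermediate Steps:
w = -15869/3 (w = -((-1583 + 11024) + 6428)/3 = -(9441 + 6428)/3 = -⅓*15869 = -15869/3 ≈ -5289.7)
f = 2 - 13*√6574/2 (f = 2 - 13*√(13 + 9⁴)/2 = 2 - 13*√(13 + 6561)/2 = 2 - 13*√6574/2 ≈ -525.02)
-1/(f - w) = -1/((2 - 13*√6574/2) - 1*(-15869/3)) = -1/((2 - 13*√6574/2) + 15869/3) = -1/(15875/3 - 13*√6574/2)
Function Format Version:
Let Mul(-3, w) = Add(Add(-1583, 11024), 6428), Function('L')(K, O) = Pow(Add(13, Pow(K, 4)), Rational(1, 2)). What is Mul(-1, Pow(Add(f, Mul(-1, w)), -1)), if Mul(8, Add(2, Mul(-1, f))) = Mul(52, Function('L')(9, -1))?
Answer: Add(Rational(-95250, 499031723), Mul(Rational(-117, 499031723), Pow(6574, Rational(1, 2)))) ≈ -0.00020988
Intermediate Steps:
w = Rational(-15869, 3) (w = Mul(Rational(-1, 3), Add(Add(-1583, 11024), 6428)) = Mul(Rational(-1, 3), Add(9441, 6428)) = Mul(Rational(-1, 3), 15869) = Rational(-15869, 3) ≈ -5289.7)
f = Add(2, Mul(Rational(-13, 2), Pow(6574, Rational(1, 2)))) (f = Add(2, Mul(Rational(-1, 8), Mul(52, Pow(Add(13, Pow(9, 4)), Rational(1, 2))))) = Add(2, Mul(Rational(-1, 8), Mul(52, Pow(Add(13, 6561), Rational(1, 2))))) = Add(2, Mul(Rational(-1, 8), Mul(52, Pow(6574, Rational(1, 2))))) = Add(2, Mul(Rational(-13, 2), Pow(6574, Rational(1, 2)))) ≈ -525.02)
Mul(-1, Pow(Add(f, Mul(-1, w)), -1)) = Mul(-1, Pow(Add(Add(2, Mul(Rational(-13, 2), Pow(6574, Rational(1, 2)))), Mul(-1, Rational(-15869, 3))), -1)) = Mul(-1, Pow(Add(Add(2, Mul(Rational(-13, 2), Pow(6574, Rational(1, 2)))), Rational(15869, 3)), -1)) = Mul(-1, Pow(Add(Rational(15875, 3), Mul(Rational(-13, 2), Pow(6574, Rational(1, 2)))), -1))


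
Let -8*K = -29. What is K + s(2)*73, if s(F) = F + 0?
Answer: 1197/8 ≈ 149.63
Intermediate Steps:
K = 29/8 (K = -⅛*(-29) = 29/8 ≈ 3.6250)
s(F) = F
K + s(2)*73 = 29/8 + 2*73 = 29/8 + 146 = 1197/8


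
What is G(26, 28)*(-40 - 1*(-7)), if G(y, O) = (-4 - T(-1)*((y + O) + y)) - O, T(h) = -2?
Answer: -4224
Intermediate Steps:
G(y, O) = -4 + O + 4*y (G(y, O) = (-4 - (-2)*((y + O) + y)) - O = (-4 - (-2)*((O + y) + y)) - O = (-4 - (-2)*(O + 2*y)) - O = (-4 - (-4*y - 2*O)) - O = (-4 + (2*O + 4*y)) - O = (-4 + 2*O + 4*y) - O = -4 + O + 4*y)
G(26, 28)*(-40 - 1*(-7)) = (-4 + 28 + 4*26)*(-40 - 1*(-7)) = (-4 + 28 + 104)*(-40 + 7) = 128*(-33) = -4224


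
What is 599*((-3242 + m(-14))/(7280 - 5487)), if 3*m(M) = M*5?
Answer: -5867804/5379 ≈ -1090.9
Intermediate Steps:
m(M) = 5*M/3 (m(M) = (M*5)/3 = (5*M)/3 = 5*M/3)
599*((-3242 + m(-14))/(7280 - 5487)) = 599*((-3242 + (5/3)*(-14))/(7280 - 5487)) = 599*((-3242 - 70/3)/1793) = 599*(-9796/3*1/1793) = 599*(-9796/5379) = -5867804/5379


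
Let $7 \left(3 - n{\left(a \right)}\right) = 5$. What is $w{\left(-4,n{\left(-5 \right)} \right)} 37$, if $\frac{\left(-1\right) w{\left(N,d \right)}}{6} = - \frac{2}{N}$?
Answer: $-111$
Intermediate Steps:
$n{\left(a \right)} = \frac{16}{7}$ ($n{\left(a \right)} = 3 - \frac{5}{7} = \frac{16}{7}$)
$w{\left(N,d \right)} = \frac{12}{N}$ ($w{\left(N,d \right)} = - 6 \left(- \frac{2}{N}\right) = \frac{12}{N}$)
$w{\left(-4,n{\left(-5 \right)} \right)} 37 = \frac{12}{-4} \cdot 37 = 12 \left(- \frac{1}{4}\right) 37 = \left(-3\right) 37 = -111$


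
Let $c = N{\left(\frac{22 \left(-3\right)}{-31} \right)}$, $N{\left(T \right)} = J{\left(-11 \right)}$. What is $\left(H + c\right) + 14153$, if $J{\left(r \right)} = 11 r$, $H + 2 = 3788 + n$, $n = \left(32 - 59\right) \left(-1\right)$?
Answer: $17845$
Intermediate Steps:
$n = 27$ ($n = \left(-27\right) \left(-1\right) = 27$)
$H = 3813$ ($H = -2 + \left(3788 + 27\right) = -2 + 3815 = 3813$)
$N{\left(T \right)} = -121$ ($N{\left(T \right)} = 11 \left(-11\right) = -121$)
$c = -121$
$\left(H + c\right) + 14153 = \left(3813 - 121\right) + 14153 = 3692 + 14153 = 17845$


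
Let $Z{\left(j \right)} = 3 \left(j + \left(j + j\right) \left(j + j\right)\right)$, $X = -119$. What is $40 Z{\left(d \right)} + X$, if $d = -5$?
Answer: $11281$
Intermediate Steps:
$Z{\left(j \right)} = 3 j + 12 j^{2}$ ($Z{\left(j \right)} = 3 \left(j + 2 j 2 j\right) = 3 \left(j + 4 j^{2}\right) = 3 j + 12 j^{2}$)
$40 Z{\left(d \right)} + X = 40 \cdot 3 \left(-5\right) \left(1 + 4 \left(-5\right)\right) - 119 = 40 \cdot 3 \left(-5\right) \left(1 - 20\right) - 119 = 40 \cdot 3 \left(-5\right) \left(-19\right) - 119 = 40 \cdot 285 - 119 = 11400 - 119 = 11281$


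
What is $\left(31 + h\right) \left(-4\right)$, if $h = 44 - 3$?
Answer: $-288$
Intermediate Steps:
$h = 41$ ($h = 44 - 3 = 41$)
$\left(31 + h\right) \left(-4\right) = \left(31 + 41\right) \left(-4\right) = 72 \left(-4\right) = -288$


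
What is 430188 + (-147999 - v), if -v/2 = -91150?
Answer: 99889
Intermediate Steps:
v = 182300 (v = -2*(-91150) = 182300)
430188 + (-147999 - v) = 430188 + (-147999 - 1*182300) = 430188 + (-147999 - 182300) = 430188 - 330299 = 99889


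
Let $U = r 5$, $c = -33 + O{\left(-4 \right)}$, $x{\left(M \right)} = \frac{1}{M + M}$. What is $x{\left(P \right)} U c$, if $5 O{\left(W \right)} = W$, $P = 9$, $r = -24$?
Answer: $\frac{676}{3} \approx 225.33$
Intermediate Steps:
$O{\left(W \right)} = \frac{W}{5}$
$x{\left(M \right)} = \frac{1}{2 M}$
$c = - \frac{169}{5}$ ($c = -33 + \frac{1}{5} \left(-4\right) = -33 - \frac{4}{5} = - \frac{169}{5} \approx -33.8$)
$U = -120$ ($U = \left(-24\right) 5 = -120$)
$x{\left(P \right)} U c = \frac{1}{2 \cdot 9} \left(-120\right) \left(- \frac{169}{5}\right) = \frac{1}{2} \cdot \frac{1}{9} \left(-120\right) \left(- \frac{169}{5}\right) = \frac{1}{18} \left(-120\right) \left(- \frac{169}{5}\right) = \left(- \frac{20}{3}\right) \left(- \frac{169}{5}\right) = \frac{676}{3}$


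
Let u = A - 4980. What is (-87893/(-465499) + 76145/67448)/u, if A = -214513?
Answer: -41373628419/6891416574328136 ≈ -6.0036e-6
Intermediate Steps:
u = -219493 (u = -214513 - 4980 = -219493)
(-87893/(-465499) + 76145/67448)/u = (-87893/(-465499) + 76145/67448)/(-219493) = (-87893*(-1/465499) + 76145*(1/67448))*(-1/219493) = (87893/465499 + 76145/67448)*(-1/219493) = (41373628419/31396976552)*(-1/219493) = -41373628419/6891416574328136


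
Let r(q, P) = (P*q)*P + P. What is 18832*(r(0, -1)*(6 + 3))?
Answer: -169488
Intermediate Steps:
r(q, P) = P + q*P² (r(q, P) = q*P² + P = P + q*P²)
18832*(r(0, -1)*(6 + 3)) = 18832*((-(1 - 1*0))*(6 + 3)) = 18832*(-(1 + 0)*9) = 18832*(-1*1*9) = 18832*(-1*9) = 18832*(-9) = -169488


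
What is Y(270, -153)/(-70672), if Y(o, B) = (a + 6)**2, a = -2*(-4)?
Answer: -7/2524 ≈ -0.0027734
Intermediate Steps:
a = 8
Y(o, B) = 196 (Y(o, B) = (8 + 6)**2 = 14**2 = 196)
Y(270, -153)/(-70672) = 196/(-70672) = 196*(-1/70672) = -7/2524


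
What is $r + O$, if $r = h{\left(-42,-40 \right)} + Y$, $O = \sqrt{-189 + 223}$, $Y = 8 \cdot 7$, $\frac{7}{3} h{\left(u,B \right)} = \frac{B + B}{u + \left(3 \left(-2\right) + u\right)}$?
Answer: $\frac{1184}{21} + \sqrt{34} \approx 62.212$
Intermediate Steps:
$h{\left(u,B \right)} = \frac{6 B}{7 \left(-6 + 2 u\right)}$ ($h{\left(u,B \right)} = \frac{3 \frac{B + B}{u + \left(3 \left(-2\right) + u\right)}}{7} = \frac{3 \frac{2 B}{u + \left(-6 + u\right)}}{7} = \frac{3 \frac{2 B}{-6 + 2 u}}{7} = \frac{6 B}{7 \left(-6 + 2 u\right)}$)
$Y = 56$
$O = \sqrt{34} \approx 5.8309$
$r = \frac{1184}{21}$ ($r = \frac{3}{7} \left(-40\right) \frac{1}{-3 - 42} + 56 = \frac{3}{7} \left(-40\right) \frac{1}{-45} + 56 = \frac{3}{7} \left(-40\right) \left(- \frac{1}{45}\right) + 56 = \frac{8}{21} + 56 = \frac{1184}{21} \approx 56.381$)
$r + O = \frac{1184}{21} + \sqrt{34}$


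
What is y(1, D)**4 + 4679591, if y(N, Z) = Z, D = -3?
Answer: 4679672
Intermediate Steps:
y(1, D)**4 + 4679591 = (-3)**4 + 4679591 = 81 + 4679591 = 4679672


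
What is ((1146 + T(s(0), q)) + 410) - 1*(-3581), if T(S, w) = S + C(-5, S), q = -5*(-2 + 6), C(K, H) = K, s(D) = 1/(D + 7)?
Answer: 35925/7 ≈ 5132.1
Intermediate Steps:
s(D) = 1/(7 + D)
q = -20 (q = -5*4 = -20)
T(S, w) = -5 + S (T(S, w) = S - 5 = -5 + S)
((1146 + T(s(0), q)) + 410) - 1*(-3581) = ((1146 + (-5 + 1/(7 + 0))) + 410) - 1*(-3581) = ((1146 + (-5 + 1/7)) + 410) + 3581 = ((1146 + (-5 + ⅐)) + 410) + 3581 = ((1146 - 34/7) + 410) + 3581 = (7988/7 + 410) + 3581 = 10858/7 + 3581 = 35925/7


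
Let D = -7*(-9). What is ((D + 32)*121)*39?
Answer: 448305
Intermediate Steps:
D = 63
((D + 32)*121)*39 = ((63 + 32)*121)*39 = (95*121)*39 = 11495*39 = 448305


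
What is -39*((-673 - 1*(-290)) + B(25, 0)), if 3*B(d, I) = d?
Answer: 14612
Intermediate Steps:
B(d, I) = d/3
-39*((-673 - 1*(-290)) + B(25, 0)) = -39*((-673 - 1*(-290)) + (⅓)*25) = -39*((-673 + 290) + 25/3) = -39*(-383 + 25/3) = -39*(-1124/3) = 14612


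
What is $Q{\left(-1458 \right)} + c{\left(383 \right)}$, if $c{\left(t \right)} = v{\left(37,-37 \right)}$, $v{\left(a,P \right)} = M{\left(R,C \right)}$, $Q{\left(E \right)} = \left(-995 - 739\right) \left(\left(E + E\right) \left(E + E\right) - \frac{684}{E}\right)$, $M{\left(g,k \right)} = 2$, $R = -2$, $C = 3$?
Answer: $- \frac{398096097718}{27} \approx -1.4744 \cdot 10^{10}$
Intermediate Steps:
$Q{\left(E \right)} = - 6936 E^{2} + \frac{1186056}{E}$ ($Q{\left(E \right)} = - 1734 \left(2 E 2 E - \frac{684}{E}\right) = - 1734 \left(4 E^{2} - \frac{684}{E}\right) = - 1734 \left(- \frac{684}{E} + 4 E^{2}\right) = - 6936 E^{2} + \frac{1186056}{E}$)
$v{\left(a,P \right)} = 2$
$c{\left(t \right)} = 2$
$Q{\left(-1458 \right)} + c{\left(383 \right)} = \frac{6936 \left(171 - \left(-1458\right)^{3}\right)}{-1458} + 2 = 6936 \left(- \frac{1}{1458}\right) \left(171 - -3099363912\right) + 2 = 6936 \left(- \frac{1}{1458}\right) \left(171 + 3099363912\right) + 2 = 6936 \left(- \frac{1}{1458}\right) 3099364083 + 2 = - \frac{398096097772}{27} + 2 = - \frac{398096097718}{27}$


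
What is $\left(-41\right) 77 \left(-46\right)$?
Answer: $145222$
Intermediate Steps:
$\left(-41\right) 77 \left(-46\right) = \left(-3157\right) \left(-46\right) = 145222$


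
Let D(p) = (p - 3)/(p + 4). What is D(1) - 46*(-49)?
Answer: 11268/5 ≈ 2253.6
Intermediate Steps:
D(p) = (-3 + p)/(4 + p)
D(1) - 46*(-49) = (-3 + 1)/(4 + 1) - 46*(-49) = -2/5 + 2254 = 11268/5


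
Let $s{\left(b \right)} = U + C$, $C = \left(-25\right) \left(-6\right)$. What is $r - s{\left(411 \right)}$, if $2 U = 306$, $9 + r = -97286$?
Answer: $-97598$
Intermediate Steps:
$r = -97295$ ($r = -9 - 97286 = -97295$)
$C = 150$
$U = 153$ ($U = \frac{1}{2} \cdot 306 = 153$)
$s{\left(b \right)} = 303$ ($s{\left(b \right)} = 153 + 150 = 303$)
$r - s{\left(411 \right)} = -97295 - 303 = -97598$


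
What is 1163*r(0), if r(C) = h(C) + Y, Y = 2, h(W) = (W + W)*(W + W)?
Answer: 2326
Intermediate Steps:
h(W) = 4*W² (h(W) = (2*W)*(2*W) = 4*W²)
r(C) = 2 + 4*C² (r(C) = 4*C² + 2 = 2 + 4*C²)
1163*r(0) = 1163*(2 + 4*0²) = 1163*(2 + 4*0) = 1163*(2 + 0) = 1163*2 = 2326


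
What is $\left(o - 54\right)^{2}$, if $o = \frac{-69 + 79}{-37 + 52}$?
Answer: $\frac{25600}{9} \approx 2844.4$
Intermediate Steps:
$o = \frac{2}{3}$ ($o = \frac{10}{15} = 10 \cdot \frac{1}{15} = \frac{2}{3} \approx 0.66667$)
$\left(o - 54\right)^{2} = \left(\frac{2}{3} - 54\right)^{2} = \left(- \frac{160}{3}\right)^{2} = \frac{25600}{9}$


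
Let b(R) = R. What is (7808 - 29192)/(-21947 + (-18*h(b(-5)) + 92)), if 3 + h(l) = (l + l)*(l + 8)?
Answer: 7128/7087 ≈ 1.0058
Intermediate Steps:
h(l) = -3 + 2*l*(8 + l) (h(l) = -3 + (l + l)*(l + 8) = -3 + (2*l)*(8 + l) = -3 + 2*l*(8 + l))
(7808 - 29192)/(-21947 + (-18*h(b(-5)) + 92)) = (7808 - 29192)/(-21947 + (-18*(-3 + 2*(-5)² + 16*(-5)) + 92)) = -21384/(-21947 + (-18*(-3 + 2*25 - 80) + 92)) = -21384/(-21947 + (-18*(-3 + 50 - 80) + 92)) = -21384/(-21947 + (-18*(-33) + 92)) = -21384/(-21947 + (594 + 92)) = -21384/(-21947 + 686) = -21384/(-21261) = -21384*(-1/21261) = 7128/7087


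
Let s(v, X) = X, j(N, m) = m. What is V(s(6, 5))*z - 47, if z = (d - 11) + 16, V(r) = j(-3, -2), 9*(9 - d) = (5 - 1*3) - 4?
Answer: -679/9 ≈ -75.444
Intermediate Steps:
d = 83/9 (d = 9 - ((5 - 1*3) - 4)/9 = 9 - ((5 - 3) - 4)/9 = 9 - (2 - 4)/9 = 9 - ⅑*(-2) = 9 + 2/9 = 83/9 ≈ 9.2222)
V(r) = -2
z = 128/9 (z = (83/9 - 11) + 16 = -16/9 + 16 = 128/9 ≈ 14.222)
V(s(6, 5))*z - 47 = -2*128/9 - 47 = -256/9 - 47 = -679/9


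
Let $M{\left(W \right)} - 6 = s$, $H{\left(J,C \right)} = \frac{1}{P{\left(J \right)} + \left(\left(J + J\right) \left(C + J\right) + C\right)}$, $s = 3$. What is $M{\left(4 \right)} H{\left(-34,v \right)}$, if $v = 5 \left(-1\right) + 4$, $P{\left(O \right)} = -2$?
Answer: $\frac{9}{2377} \approx 0.0037863$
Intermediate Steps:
$v = -1$ ($v = -5 + 4 = -1$)
$H{\left(J,C \right)} = \frac{1}{-2 + C + 2 J \left(C + J\right)}$ ($H{\left(J,C \right)} = \frac{1}{-2 + \left(\left(J + J\right) \left(C + J\right) + C\right)} = \frac{1}{-2 + \left(2 J \left(C + J\right) + C\right)} = \frac{1}{-2 + \left(C + 2 J \left(C + J\right)\right)} = \frac{1}{-2 + C + 2 J \left(C + J\right)}$)
$M{\left(W \right)} = 9$ ($M{\left(W \right)} = 6 + 3 = 9$)
$M{\left(4 \right)} H{\left(-34,v \right)} = \frac{9}{-2 - 1 + 2 \left(-34\right)^{2} + 2 \left(-1\right) \left(-34\right)} = \frac{9}{-2 - 1 + 2 \cdot 1156 + 68} = \frac{9}{-2 - 1 + 2312 + 68} = \frac{9}{2377}$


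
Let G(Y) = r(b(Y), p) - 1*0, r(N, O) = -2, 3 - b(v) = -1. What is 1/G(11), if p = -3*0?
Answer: -½ ≈ -0.50000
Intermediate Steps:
p = 0
b(v) = 4 (b(v) = 3 - 1*(-1) = 3 + 1 = 4)
G(Y) = -2 (G(Y) = -2 - 1*0 = -2 + 0 = -2)
1/G(11) = 1/(-2) = -½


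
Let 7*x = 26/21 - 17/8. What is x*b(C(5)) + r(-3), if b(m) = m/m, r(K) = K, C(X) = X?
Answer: -3677/1176 ≈ -3.1267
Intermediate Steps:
x = -149/1176 (x = (26/21 - 17/8)/7 = (1/7)*(-149/168) = -149/1176 ≈ -0.12670)
b(m) = 1
x*b(C(5)) + r(-3) = -149/1176*1 - 3 = -149/1176 - 3 = -3677/1176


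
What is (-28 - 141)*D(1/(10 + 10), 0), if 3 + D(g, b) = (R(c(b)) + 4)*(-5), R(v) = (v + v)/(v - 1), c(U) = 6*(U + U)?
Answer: 3887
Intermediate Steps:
c(U) = 12*U (c(U) = 6*(2*U) = 12*U)
R(v) = 2*v/(-1 + v) (R(v) = (2*v)/(-1 + v) = 2*v/(-1 + v))
D(g, b) = -23 - 120*b/(-1 + 12*b) (D(g, b) = -3 + (2*(12*b)/(-1 + 12*b) + 4)*(-5) = -3 + (24*b/(-1 + 12*b) + 4)*(-5) = -3 + (4 + 24*b/(-1 + 12*b))*(-5) = -3 + (-20 - 120*b/(-1 + 12*b)) = -23 - 120*b/(-1 + 12*b))
(-28 - 141)*D(1/(10 + 10), 0) = (-28 - 141)*((23 - 396*0)/(-1 + 12*0)) = -169*(23 + 0)/(-1 + 0) = -169*23/(-1) = -(-169)*23 = -169*(-23) = 3887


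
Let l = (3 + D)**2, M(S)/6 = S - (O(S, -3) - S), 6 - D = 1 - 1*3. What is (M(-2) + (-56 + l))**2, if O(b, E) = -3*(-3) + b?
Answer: 1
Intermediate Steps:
D = 8 (D = 6 - (1 - 1*3) = 6 - (1 - 3) = 6 - 1*(-2) = 6 + 2 = 8)
O(b, E) = 9 + b
M(S) = -54 + 6*S (M(S) = 6*(S - ((9 + S) - S)) = 6*(S - 1*9) = 6*(S - 9) = 6*(-9 + S) = -54 + 6*S)
l = 121 (l = (3 + 8)**2 = 11**2 = 121)
(M(-2) + (-56 + l))**2 = ((-54 + 6*(-2)) + (-56 + 121))**2 = ((-54 - 12) + 65)**2 = (-66 + 65)**2 = (-1)**2 = 1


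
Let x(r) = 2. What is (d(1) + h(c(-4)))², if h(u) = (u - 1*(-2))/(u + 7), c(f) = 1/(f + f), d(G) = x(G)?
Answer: 625/121 ≈ 5.1653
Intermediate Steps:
d(G) = 2
c(f) = 1/(2*f)
h(u) = (2 + u)/(7 + u) (h(u) = (u + 2)/(7 + u) = (2 + u)/(7 + u))
(d(1) + h(c(-4)))² = (2 + (2 + (½)/(-4))/(7 + (½)/(-4)))² = (2 + (2 + (½)*(-¼))/(7 + (½)*(-¼)))² = (2 + (2 - ⅛)/(7 - ⅛))² = (2 + (15/8)/(55/8))² = (2 + (8/55)*(15/8))² = (2 + 3/11)² = (25/11)² = 625/121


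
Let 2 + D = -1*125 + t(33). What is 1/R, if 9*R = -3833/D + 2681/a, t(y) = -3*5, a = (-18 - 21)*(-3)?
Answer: 149526/829163 ≈ 0.18033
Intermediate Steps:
a = 117 (a = -39*(-3) = 117)
t(y) = -15
D = -142 (D = -2 + (-1*125 - 15) = -2 + (-125 - 15) = -2 - 140 = -142)
R = 829163/149526 (R = (-3833/(-142) + 2681/117)/9 = (-3833*(-1/142) + 2681*(1/117))/9 = (3833/142 + 2681/117)/9 = (1/9)*(829163/16614) = 829163/149526 ≈ 5.5453)
1/R = 1/(829163/149526) = 149526/829163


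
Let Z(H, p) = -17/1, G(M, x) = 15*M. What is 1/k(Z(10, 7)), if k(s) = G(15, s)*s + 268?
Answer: -1/3557 ≈ -0.00028114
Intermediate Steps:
Z(H, p) = -17 (Z(H, p) = -17*1 = -17)
k(s) = 268 + 225*s (k(s) = (15*15)*s + 268 = 225*s + 268 = 268 + 225*s)
1/k(Z(10, 7)) = 1/(268 + 225*(-17)) = 1/(268 - 3825) = 1/(-3557) = -1/3557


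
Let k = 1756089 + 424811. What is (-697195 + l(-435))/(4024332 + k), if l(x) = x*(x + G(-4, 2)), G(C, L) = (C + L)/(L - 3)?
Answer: -63605/775654 ≈ -0.082002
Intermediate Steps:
G(C, L) = (C + L)/(-3 + L)
k = 2180900
l(x) = x*(2 + x) (l(x) = x*(x + (-4 + 2)/(-3 + 2)) = x*(x - 2/(-1)) = x*(x - 1*(-2)) = x*(x + 2) = x*(2 + x))
(-697195 + l(-435))/(4024332 + k) = (-697195 - 435*(2 - 435))/(4024332 + 2180900) = (-697195 - 435*(-433))/6205232 = (-697195 + 188355)*(1/6205232) = -508840*1/6205232 = -63605/775654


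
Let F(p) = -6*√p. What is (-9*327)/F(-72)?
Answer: -327*I*√2/8 ≈ -57.806*I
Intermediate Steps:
(-9*327)/F(-72) = (-9*327)/((-36*I*√2)) = -2943*I*√2/72 = -327*I*√2/8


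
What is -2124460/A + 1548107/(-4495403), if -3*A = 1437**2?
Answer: 771336927529/281299025379 ≈ 2.7421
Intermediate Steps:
A = -688323 (A = -1/3*1437**2 = -1/3*2064969 = -688323)
-2124460/A + 1548107/(-4495403) = -2124460/(-688323) + 1548107/(-4495403) = -2124460*(-1/688323) + 1548107*(-1/4495403) = 2124460/688323 - 140737/408673 = 771336927529/281299025379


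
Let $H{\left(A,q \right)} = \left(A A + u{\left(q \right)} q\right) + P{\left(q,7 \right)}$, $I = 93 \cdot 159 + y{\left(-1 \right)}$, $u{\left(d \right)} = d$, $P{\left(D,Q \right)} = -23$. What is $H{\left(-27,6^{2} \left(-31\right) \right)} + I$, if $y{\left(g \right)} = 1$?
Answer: $1260950$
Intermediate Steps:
$I = 14788$ ($I = 93 \cdot 159 + 1 = 14787 + 1 = 14788$)
$H{\left(A,q \right)} = -23 + A^{2} + q^{2}$ ($H{\left(A,q \right)} = \left(A A + q q\right) - 23 = \left(A^{2} + q^{2}\right) - 23 = -23 + A^{2} + q^{2}$)
$H{\left(-27,6^{2} \left(-31\right) \right)} + I = \left(-23 + \left(-27\right)^{2} + \left(6^{2} \left(-31\right)\right)^{2}\right) + 14788 = \left(-23 + 729 + \left(36 \left(-31\right)\right)^{2}\right) + 14788 = \left(-23 + 729 + \left(-1116\right)^{2}\right) + 14788 = \left(-23 + 729 + 1245456\right) + 14788 = 1246162 + 14788 = 1260950$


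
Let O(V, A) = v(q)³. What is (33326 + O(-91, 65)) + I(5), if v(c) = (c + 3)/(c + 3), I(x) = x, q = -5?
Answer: 33332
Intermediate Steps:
v(c) = 1 (v(c) = (3 + c)/(3 + c) = 1)
O(V, A) = 1 (O(V, A) = 1³ = 1)
(33326 + O(-91, 65)) + I(5) = (33326 + 1) + 5 = 33327 + 5 = 33332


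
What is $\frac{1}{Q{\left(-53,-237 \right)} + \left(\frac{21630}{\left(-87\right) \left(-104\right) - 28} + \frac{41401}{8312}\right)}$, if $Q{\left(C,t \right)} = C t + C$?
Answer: $\frac{3748712}{46916550975} \approx 7.9902 \cdot 10^{-5}$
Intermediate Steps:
$Q{\left(C,t \right)} = C + C t$
$\frac{1}{Q{\left(-53,-237 \right)} + \left(\frac{21630}{\left(-87\right) \left(-104\right) - 28} + \frac{41401}{8312}\right)} = \frac{1}{- 53 \left(1 - 237\right) + \left(\frac{21630}{\left(-87\right) \left(-104\right) - 28} + \frac{41401}{8312}\right)} = \frac{1}{\left(-53\right) \left(-236\right) + \left(\frac{21630}{9048 - 28} + 41401 \cdot \frac{1}{8312}\right)} = \frac{1}{12508 + \left(\frac{21630}{9020} + \frac{41401}{8312}\right)} = \frac{1}{12508 + \left(21630 \cdot \frac{1}{9020} + \frac{41401}{8312}\right)} = \frac{1}{12508 + \left(\frac{2163}{902} + \frac{41401}{8312}\right)} = \frac{1}{12508 + \frac{27661279}{3748712}} = \frac{1}{\frac{46916550975}{3748712}} = \frac{3748712}{46916550975}$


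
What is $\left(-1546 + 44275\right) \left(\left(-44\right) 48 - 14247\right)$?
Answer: $-699003711$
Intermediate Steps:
$\left(-1546 + 44275\right) \left(\left(-44\right) 48 - 14247\right) = 42729 \left(-2112 - 14247\right) = 42729 \left(-16359\right) = -699003711$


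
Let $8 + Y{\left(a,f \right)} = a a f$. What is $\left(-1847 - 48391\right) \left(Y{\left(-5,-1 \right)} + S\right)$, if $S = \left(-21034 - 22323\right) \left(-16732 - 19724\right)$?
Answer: $-79407326166642$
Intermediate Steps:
$S = 1580622792$ ($S = \left(-43357\right) \left(-36456\right) = 1580622792$)
$Y{\left(a,f \right)} = -8 + f a^{2}$ ($Y{\left(a,f \right)} = -8 + a a f = -8 + a^{2} f = -8 + f a^{2}$)
$\left(-1847 - 48391\right) \left(Y{\left(-5,-1 \right)} + S\right) = \left(-1847 - 48391\right) \left(\left(-8 - \left(-5\right)^{2}\right) + 1580622792\right) = - 50238 \left(\left(-8 - 25\right) + 1580622792\right) = - 50238 \left(-33 + 1580622792\right) = \left(-50238\right) 1580622759 = -79407326166642$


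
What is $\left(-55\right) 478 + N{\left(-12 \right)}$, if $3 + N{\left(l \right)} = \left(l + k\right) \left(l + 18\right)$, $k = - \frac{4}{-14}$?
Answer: $- \frac{184543}{7} \approx -26363.0$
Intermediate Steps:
$k = \frac{2}{7}$ ($k = \left(-4\right) \left(- \frac{1}{14}\right) = \frac{2}{7} \approx 0.28571$)
$N{\left(l \right)} = -3 + \left(18 + l\right) \left(\frac{2}{7} + l\right)$ ($N{\left(l \right)} = -3 + \left(l + \frac{2}{7}\right) \left(l + 18\right) = -3 + \left(\frac{2}{7} + l\right) \left(18 + l\right) = -3 + \left(18 + l\right) \left(\frac{2}{7} + l\right)$)
$\left(-55\right) 478 + N{\left(-12 \right)} = \left(-55\right) 478 + \left(\frac{15}{7} + \left(-12\right)^{2} + \frac{128}{7} \left(-12\right)\right) = -26290 + \left(\frac{15}{7} + 144 - \frac{1536}{7}\right) = -26290 - \frac{513}{7} = - \frac{184543}{7}$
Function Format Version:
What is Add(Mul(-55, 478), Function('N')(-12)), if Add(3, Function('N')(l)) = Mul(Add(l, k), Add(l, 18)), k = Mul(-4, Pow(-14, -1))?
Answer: Rational(-184543, 7) ≈ -26363.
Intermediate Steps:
k = Rational(2, 7) (k = Mul(-4, Rational(-1, 14)) = Rational(2, 7) ≈ 0.28571)
Function('N')(l) = Add(-3, Mul(Add(18, l), Add(Rational(2, 7), l))) (Function('N')(l) = Add(-3, Mul(Add(l, Rational(2, 7)), Add(l, 18))) = Add(-3, Mul(Add(Rational(2, 7), l), Add(18, l))) = Add(-3, Mul(Add(18, l), Add(Rational(2, 7), l))))
Add(Mul(-55, 478), Function('N')(-12)) = Add(Mul(-55, 478), Add(Rational(15, 7), Pow(-12, 2), Mul(Rational(128, 7), -12))) = Add(-26290, Add(Rational(15, 7), 144, Rational(-1536, 7))) = Add(-26290, Rational(-513, 7)) = Rational(-184543, 7)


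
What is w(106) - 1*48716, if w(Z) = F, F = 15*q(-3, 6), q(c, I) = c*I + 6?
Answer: -48896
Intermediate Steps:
q(c, I) = 6 + I*c (q(c, I) = I*c + 6 = 6 + I*c)
F = -180 (F = 15*(6 + 6*(-3)) = 15*(6 - 18) = 15*(-12) = -180)
w(Z) = -180
w(106) - 1*48716 = -180 - 1*48716 = -180 - 48716 = -48896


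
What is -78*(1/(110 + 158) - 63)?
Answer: 658437/134 ≈ 4913.7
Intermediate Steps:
-78*(1/(110 + 158) - 63) = -78*(1/268 - 63) = -78*(-16883/268) = 658437/134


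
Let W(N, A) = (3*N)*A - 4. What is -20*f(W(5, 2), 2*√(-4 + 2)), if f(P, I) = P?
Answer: -520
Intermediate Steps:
W(N, A) = -4 + 3*A*N (W(N, A) = 3*A*N - 4 = -4 + 3*A*N)
-20*f(W(5, 2), 2*√(-4 + 2)) = -20*(-4 + 3*2*5) = -20*(-4 + 30) = -20*26 = -520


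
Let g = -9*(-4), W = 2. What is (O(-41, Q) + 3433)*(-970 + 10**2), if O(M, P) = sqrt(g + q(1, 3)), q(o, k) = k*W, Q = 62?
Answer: -2986710 - 870*sqrt(42) ≈ -2.9923e+6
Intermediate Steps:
q(o, k) = 2*k (q(o, k) = k*2 = 2*k)
g = 36
O(M, P) = sqrt(42) (O(M, P) = sqrt(36 + 2*3) = sqrt(36 + 6) = sqrt(42))
(O(-41, Q) + 3433)*(-970 + 10**2) = (sqrt(42) + 3433)*(-970 + 10**2) = (3433 + sqrt(42))*(-970 + 100) = (3433 + sqrt(42))*(-870) = -2986710 - 870*sqrt(42)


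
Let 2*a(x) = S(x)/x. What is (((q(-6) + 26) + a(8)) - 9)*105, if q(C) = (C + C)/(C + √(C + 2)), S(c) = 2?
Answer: 15897/8 + 63*I ≈ 1987.1 + 63.0*I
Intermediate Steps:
q(C) = 2*C/(C + √(2 + C)) (q(C) = (2*C)/(C + √(2 + C)) = 2*C/(C + √(2 + C)))
a(x) = 1/x (a(x) = (2/x)/2 = 1/x)
(((q(-6) + 26) + a(8)) - 9)*105 = (((2*(-6)/(-6 + √(2 - 6)) + 26) + 1/8) - 9)*105 = (((2*(-6)/(-6 + √(-4)) + 26) + ⅛) - 9)*105 = (((2*(-6)/(-6 + 2*I) + 26) + ⅛) - 9)*105 = (((2*(-6)*((-6 - 2*I)/40) + 26) + ⅛) - 9)*105 = ((((9/5 + 3*I/5) + 26) + ⅛) - 9)*105 = (((139/5 + 3*I/5) + ⅛) - 9)*105 = ((1117/40 + 3*I/5) - 9)*105 = (757/40 + 3*I/5)*105 = 15897/8 + 63*I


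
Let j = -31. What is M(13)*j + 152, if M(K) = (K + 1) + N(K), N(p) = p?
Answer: -685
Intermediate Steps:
M(K) = 1 + 2*K (M(K) = (K + 1) + K = (1 + K) + K = 1 + 2*K)
M(13)*j + 152 = (1 + 2*13)*(-31) + 152 = (1 + 26)*(-31) + 152 = 27*(-31) + 152 = -837 + 152 = -685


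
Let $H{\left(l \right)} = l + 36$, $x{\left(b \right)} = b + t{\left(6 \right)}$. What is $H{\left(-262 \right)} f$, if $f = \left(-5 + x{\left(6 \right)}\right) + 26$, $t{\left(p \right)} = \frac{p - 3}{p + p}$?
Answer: $- \frac{12317}{2} \approx -6158.5$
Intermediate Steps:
$t{\left(p \right)} = \frac{-3 + p}{2 p}$
$x{\left(b \right)} = \frac{1}{4} + b$ ($x{\left(b \right)} = b + \frac{-3 + 6}{2 \cdot 6} = b + \frac{1}{2} \cdot \frac{1}{6} \cdot 3 = b + \frac{1}{4} = \frac{1}{4} + b$)
$f = \frac{109}{4}$ ($f = \left(-5 + \left(\frac{1}{4} + 6\right)\right) + 26 = \left(-5 + \frac{25}{4}\right) + 26 = \frac{5}{4} + 26 = \frac{109}{4} \approx 27.25$)
$H{\left(l \right)} = 36 + l$
$H{\left(-262 \right)} f = \left(36 - 262\right) \frac{109}{4} = \left(-226\right) \frac{109}{4} = - \frac{12317}{2}$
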